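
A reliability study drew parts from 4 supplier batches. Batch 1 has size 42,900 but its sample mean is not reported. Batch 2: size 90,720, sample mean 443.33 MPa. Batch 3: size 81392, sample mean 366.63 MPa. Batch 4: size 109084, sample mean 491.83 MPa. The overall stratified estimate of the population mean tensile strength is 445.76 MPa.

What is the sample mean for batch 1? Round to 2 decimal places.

N = 42900 + 90720 + 81392 + 109084 = 324096.
Overall total = μ·N = 445.76·324096 = 144469032.96.
Subtract the known strata: 90720·443.33 + 81392·366.63 + 109084·491.83 = 123710430.28.
Remaining total for batch 1: 144469032.96 − 123710430.28 = 20758602.68.
Divide by its size: 20758602.68 / 42900 = 483.8835... → 483.88.

483.88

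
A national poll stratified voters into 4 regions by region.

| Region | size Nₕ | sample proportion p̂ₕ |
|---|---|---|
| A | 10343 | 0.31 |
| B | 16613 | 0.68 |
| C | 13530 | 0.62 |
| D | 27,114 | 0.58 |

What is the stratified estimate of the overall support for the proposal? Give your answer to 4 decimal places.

0.5713

Wₕ = Nₕ/N with N = 67600: 0.1530, 0.2458, 0.2001, 0.4011.
p̂_st = 0.1530·0.31 + 0.2458·0.68 + 0.2001·0.62 + 0.4011·0.58 ≈ 0.571271... → 0.5713.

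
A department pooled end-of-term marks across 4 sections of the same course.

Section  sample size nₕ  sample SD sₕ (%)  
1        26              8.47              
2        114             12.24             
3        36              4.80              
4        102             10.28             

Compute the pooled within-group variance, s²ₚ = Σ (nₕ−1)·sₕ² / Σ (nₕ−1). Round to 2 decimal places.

110.23

Degrees of freedom: 25 + 113 + 35 + 101 = 274.
Σ(nₕ−1)sₕ² = 25·71.7409 + 113·149.8176 + 35·23.04 + 101·105.6784 = 30202.8297.
s²ₚ = 30202.8297 / 274 = 110.2293... → 110.23.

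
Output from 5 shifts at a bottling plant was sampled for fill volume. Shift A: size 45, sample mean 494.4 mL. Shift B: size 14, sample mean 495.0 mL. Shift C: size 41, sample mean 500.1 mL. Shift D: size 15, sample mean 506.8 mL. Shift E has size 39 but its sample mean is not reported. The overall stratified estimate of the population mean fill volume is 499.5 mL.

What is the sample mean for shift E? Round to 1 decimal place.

N = 45 + 14 + 41 + 15 + 39 = 154.
Overall total = μ·N = 499.5·154 = 76923.
Subtract the known strata: 45·494.4 + 14·495.0 + 41·500.1 + 15·506.8 = 57284.1.
Remaining total for shift E: 76923 − 57284.1 = 19638.9.
Divide by its size: 19638.9 / 39 = 503.562... → 503.6.

503.6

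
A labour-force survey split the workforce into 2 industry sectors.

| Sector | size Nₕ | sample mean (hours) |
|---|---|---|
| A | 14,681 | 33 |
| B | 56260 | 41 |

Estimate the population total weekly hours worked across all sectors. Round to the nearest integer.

Population total = Σ Nₕ·x̄ₕ (each stratum's size times its mean).
14681·33 + 56260·41 = 484473 + 2306660 = 2791133.

2791133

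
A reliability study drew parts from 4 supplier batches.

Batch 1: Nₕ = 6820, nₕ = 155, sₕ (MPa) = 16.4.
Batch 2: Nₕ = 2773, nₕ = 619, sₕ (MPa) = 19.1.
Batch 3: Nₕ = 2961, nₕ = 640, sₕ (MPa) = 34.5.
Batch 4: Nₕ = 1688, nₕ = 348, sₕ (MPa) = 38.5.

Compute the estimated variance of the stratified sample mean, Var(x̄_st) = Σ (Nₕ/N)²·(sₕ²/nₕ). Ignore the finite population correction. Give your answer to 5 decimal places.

0.56047

N = 14242; Wₕ = Nₕ/N.
batch 1: (6820/14242)²·16.4²/155 = 0.39790810
batch 2: (2773/14242)²·19.1²/619 = 0.02234261
batch 3: (2961/14242)²·34.5²/640 = 0.08038834
batch 4: (1688/14242)²·38.5²/348 = 0.05983360
Sum = 0.56047265 → 0.56047.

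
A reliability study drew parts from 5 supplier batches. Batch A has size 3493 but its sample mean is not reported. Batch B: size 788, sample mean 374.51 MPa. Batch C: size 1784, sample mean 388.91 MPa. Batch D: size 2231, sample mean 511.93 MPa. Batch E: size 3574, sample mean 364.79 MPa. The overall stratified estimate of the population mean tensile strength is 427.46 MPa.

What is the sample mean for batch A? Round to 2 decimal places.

N = 3493 + 788 + 1784 + 2231 + 3574 = 11870.
Overall total = μ·N = 427.46·11870 = 5073950.2.
Subtract the known strata: 788·374.51 + 1784·388.91 + 2231·511.93 + 3574·364.79 = 3434804.61.
Remaining total for batch A: 5073950.2 − 3434804.61 = 1639145.59.
Divide by its size: 1639145.59 / 3493 = 469.2658... → 469.27.

469.27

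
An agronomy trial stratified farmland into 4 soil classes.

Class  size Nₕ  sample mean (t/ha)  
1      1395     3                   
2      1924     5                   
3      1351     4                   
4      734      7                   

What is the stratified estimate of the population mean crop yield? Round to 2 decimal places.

4.51

N = 5404; weights Wₕ = Nₕ/N = (0.2581, 0.3560, 0.2500, 0.1358).
x̄_st = Σ Wₕ·x̄ₕ = 0.2581·3 + 0.3560·5 + 0.2500·4 + 0.1358·7 ≈ 4.5054...
→ 4.51.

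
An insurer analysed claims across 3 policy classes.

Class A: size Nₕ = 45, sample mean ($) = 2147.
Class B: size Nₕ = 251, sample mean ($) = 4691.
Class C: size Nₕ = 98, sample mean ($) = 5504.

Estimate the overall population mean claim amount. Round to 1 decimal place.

4602.7

N = 394; weights Wₕ = Nₕ/N = (0.1142, 0.6371, 0.2487).
x̄_st = Σ Wₕ·x̄ₕ = 0.1142·2147 + 0.6371·4691 + 0.2487·5504 ≈ 4602.660...
→ 4602.7.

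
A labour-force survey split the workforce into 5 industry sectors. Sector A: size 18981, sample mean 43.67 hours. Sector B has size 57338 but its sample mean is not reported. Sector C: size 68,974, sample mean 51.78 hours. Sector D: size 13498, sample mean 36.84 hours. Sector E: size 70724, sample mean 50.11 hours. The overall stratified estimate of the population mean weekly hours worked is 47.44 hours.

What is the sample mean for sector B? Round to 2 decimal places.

Σ Nₕx̄ₕ = N·μ, so 57338·x̄_B = 229515·47.44 − (18981·43.67 + 68974·51.78 + 13498·36.84 + 70724·50.11).
= 10888191.6 − 8441619.95 = 2446571.65.
x̄_B = 2446571.65 / 57338 = 42.6693... → 42.67.

42.67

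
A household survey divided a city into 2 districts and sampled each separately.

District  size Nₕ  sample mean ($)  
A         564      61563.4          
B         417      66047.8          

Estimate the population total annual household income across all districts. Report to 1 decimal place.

A: 564·61563.4 = 34721757.6
B: 417·66047.8 = 27541932.6
τ̂ = Σ Nₕx̄ₕ = 62263690.2.

62263690.2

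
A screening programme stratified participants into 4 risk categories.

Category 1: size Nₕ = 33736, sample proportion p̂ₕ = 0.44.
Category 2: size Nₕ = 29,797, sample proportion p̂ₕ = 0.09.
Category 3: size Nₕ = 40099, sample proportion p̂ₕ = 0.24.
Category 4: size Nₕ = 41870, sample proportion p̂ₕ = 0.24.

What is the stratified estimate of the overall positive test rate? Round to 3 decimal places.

Wₕ = Nₕ/N with N = 145502: 0.2319, 0.2048, 0.2756, 0.2878.
p̂_st = 0.2319·0.44 + 0.2048·0.09 + 0.2756·0.24 + 0.2878·0.24 ≈ 0.25565... → 0.256.

0.256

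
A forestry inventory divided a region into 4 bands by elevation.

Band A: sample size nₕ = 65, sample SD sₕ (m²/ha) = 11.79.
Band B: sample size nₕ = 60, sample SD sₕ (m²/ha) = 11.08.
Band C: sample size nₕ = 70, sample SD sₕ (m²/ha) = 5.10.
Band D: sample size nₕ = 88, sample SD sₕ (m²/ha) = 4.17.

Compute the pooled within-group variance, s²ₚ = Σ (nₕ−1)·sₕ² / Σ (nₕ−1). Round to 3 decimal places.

69.703

Degrees of freedom: 64 + 59 + 69 + 87 = 279.
Σ(nₕ−1)sₕ² = 64·139.0041 + 59·122.7664 + 69·26.01 + 87·17.3889 = 19447.0043.
s²ₚ = 19447.0043 / 279 = 69.70252... → 69.703.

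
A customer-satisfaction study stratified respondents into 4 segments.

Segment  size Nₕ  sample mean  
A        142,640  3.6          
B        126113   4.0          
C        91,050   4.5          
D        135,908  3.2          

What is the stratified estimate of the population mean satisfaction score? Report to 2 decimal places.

x̄_st = (Σ Nₕx̄ₕ) / (Σ Nₕ) = (142640·3.6 + 126113·4.0 + 91050·4.5 + 135908·3.2) / 495711
= 1862586.6 / 495711 = 3.7574... → 3.76.

3.76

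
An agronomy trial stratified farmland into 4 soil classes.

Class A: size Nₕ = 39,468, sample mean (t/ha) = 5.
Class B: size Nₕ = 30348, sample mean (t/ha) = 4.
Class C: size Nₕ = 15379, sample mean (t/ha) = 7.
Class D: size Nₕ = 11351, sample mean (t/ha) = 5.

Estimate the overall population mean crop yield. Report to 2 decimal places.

x̄_st = (Σ Nₕx̄ₕ) / (Σ Nₕ) = (39468·5 + 30348·4 + 15379·7 + 11351·5) / 96546
= 483140 / 96546 = 5.0042... → 5.00.

5.00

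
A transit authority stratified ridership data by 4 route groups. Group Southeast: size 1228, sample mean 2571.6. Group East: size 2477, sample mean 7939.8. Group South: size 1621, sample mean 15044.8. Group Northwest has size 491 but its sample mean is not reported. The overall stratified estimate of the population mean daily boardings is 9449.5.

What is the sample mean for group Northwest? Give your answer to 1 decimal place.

N = 1228 + 2477 + 1621 + 491 = 5817.
Overall total = μ·N = 9449.5·5817 = 54967741.5.
Subtract the known strata: 1228·2571.6 + 2477·7939.8 + 1621·15044.8 = 47212430.2.
Remaining total for group Northwest: 54967741.5 − 47212430.2 = 7755311.3.
Divide by its size: 7755311.3 / 491 = 15794.931... → 15794.9.

15794.9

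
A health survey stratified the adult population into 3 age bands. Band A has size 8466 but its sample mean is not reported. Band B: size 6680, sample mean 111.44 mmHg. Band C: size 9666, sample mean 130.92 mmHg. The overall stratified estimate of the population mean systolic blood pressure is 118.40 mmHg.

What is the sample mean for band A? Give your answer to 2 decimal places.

109.60

Σ Nₕx̄ₕ = N·μ, so 8466·x̄_A = 24812·118.40 − (6680·111.44 + 9666·130.92).
= 2937740.8 − 2009891.92 = 927848.88.
x̄_A = 927848.88 / 8466 = 109.5971... → 109.60.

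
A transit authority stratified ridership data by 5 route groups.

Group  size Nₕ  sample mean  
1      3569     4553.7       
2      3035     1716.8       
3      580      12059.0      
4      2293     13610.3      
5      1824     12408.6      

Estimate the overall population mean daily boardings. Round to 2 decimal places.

7282.41

N = 3569 + 3035 + 580 + 2293 + 1824 = 11301.
The stratified mean weights each stratum mean by its population share Nₕ/N.
Σ Nₕx̄ₕ = 3569·4553.7 + 3035·1716.8 + 580·12059.0 + 2293·13610.3 + 1824·12408.6 = 16252155.3 + 5210488 + 6994220 + 31208417.9 + 22633286.4 = 82298567.6.
Divide by N: 82298567.6 / 11301 = 7282.4146... → 7282.41.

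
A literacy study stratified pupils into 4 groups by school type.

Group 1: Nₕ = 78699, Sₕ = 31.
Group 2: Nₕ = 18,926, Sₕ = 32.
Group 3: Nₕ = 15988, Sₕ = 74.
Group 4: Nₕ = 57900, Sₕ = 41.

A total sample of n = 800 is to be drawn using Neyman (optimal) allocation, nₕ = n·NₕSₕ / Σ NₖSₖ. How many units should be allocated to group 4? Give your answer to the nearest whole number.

288

Σ NₕSₕ = 78699·31 + 18926·32 + 15988·74 + 57900·41 = 6602313.
Share for 4: 2373900/6602313 = 0.35956.
n_4 = 800 × 0.35956 = 287.645... → 288.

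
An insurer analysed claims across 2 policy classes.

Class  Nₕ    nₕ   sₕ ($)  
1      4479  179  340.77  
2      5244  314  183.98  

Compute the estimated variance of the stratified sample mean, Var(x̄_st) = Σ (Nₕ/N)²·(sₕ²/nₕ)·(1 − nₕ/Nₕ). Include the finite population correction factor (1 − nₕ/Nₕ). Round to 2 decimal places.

161.65

N = 9723. Term for each stratum: Wₕ²sₕ²/nₕ·(1−nₕ/Nₕ).
Var(x̄_st) = 132.16566 + 29.47953 = 161.64519 → 161.65.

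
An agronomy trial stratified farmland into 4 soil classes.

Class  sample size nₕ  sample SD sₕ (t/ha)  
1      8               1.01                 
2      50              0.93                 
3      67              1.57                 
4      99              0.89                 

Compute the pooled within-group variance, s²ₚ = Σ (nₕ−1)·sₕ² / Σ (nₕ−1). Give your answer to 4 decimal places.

1: (8−1)·1.01² = 7·1.0201 = 7.1407
2: (50−1)·0.93² = 49·0.8649 = 42.3801
3: (67−1)·1.57² = 66·2.4649 = 162.6834
4: (99−1)·0.89² = 98·0.7921 = 77.6258
Numerator = 289.83; denominator = Σ(nₕ−1) = 220.
s²ₚ = 289.83/220 = 1.317409... → 1.3174.

1.3174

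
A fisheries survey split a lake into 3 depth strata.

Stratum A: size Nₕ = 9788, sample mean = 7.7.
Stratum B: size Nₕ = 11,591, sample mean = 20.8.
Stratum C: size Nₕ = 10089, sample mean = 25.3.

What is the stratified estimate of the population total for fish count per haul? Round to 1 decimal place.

571712.1

A: 9788·7.7 = 75367.6
B: 11591·20.8 = 241092.8
C: 10089·25.3 = 255251.7
τ̂ = Σ Nₕx̄ₕ = 571712.1.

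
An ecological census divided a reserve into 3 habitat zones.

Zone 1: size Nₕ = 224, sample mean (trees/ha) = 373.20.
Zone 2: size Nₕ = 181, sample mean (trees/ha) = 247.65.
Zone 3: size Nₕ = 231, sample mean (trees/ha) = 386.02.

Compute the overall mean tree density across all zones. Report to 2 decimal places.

342.13

x̄_st = (Σ Nₕx̄ₕ) / (Σ Nₕ) = (224·373.20 + 181·247.65 + 231·386.02) / 636
= 217592.07 / 636 = 342.1259... → 342.13.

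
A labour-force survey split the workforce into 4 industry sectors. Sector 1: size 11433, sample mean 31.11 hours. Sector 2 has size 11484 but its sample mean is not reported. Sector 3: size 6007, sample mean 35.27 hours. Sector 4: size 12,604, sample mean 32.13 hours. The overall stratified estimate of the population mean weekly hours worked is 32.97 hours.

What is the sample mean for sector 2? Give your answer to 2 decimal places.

N = 11433 + 11484 + 6007 + 12604 = 41528.
Overall total = μ·N = 32.97·41528 = 1369178.16.
Subtract the known strata: 11433·31.11 + 6007·35.27 + 12604·32.13 = 972514.04.
Remaining total for sector 2: 1369178.16 − 972514.04 = 396664.12.
Divide by its size: 396664.12 / 11484 = 34.5406... → 34.54.

34.54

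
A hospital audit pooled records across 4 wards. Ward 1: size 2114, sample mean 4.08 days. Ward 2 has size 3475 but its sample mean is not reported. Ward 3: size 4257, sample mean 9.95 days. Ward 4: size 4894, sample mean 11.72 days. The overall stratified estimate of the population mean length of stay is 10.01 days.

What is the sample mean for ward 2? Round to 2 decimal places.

11.28

Σ Nₕx̄ₕ = N·μ, so 3475·x̄_2 = 14740·10.01 − (2114·4.08 + 4257·9.95 + 4894·11.72).
= 147547.4 − 108339.95 = 39207.45.
x̄_2 = 39207.45 / 3475 = 11.2827... → 11.28.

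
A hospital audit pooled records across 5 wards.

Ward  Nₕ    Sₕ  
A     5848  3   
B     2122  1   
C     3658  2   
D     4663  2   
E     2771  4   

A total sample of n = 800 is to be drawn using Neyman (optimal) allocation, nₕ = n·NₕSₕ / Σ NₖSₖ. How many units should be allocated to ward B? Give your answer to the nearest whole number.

Σ NₕSₕ = 5848·3 + 2122·1 + 3658·2 + 4663·2 + 2771·4 = 47392.
Share for B: 2122/47392 = 0.04478.
n_B = 800 × 0.04478 = 35.820... → 36.

36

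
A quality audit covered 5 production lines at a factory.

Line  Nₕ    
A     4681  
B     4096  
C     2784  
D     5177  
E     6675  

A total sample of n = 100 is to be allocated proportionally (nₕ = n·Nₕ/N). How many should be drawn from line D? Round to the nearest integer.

22

Share of line D = 5177/23413 = 0.22112.
Allocate 100 × 0.22112 = 22.112... → 22.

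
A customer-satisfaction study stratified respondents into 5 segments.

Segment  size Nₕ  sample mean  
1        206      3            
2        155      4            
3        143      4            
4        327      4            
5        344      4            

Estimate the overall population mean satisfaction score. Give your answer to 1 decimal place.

3.8

N = 206 + 155 + 143 + 327 + 344 = 1175.
The stratified mean weights each stratum mean by its population share Nₕ/N.
Σ Nₕx̄ₕ = 206·3 + 155·4 + 143·4 + 327·4 + 344·4 = 618 + 620 + 572 + 1308 + 1376 = 4494.
Divide by N: 4494 / 1175 = 3.825... → 3.8.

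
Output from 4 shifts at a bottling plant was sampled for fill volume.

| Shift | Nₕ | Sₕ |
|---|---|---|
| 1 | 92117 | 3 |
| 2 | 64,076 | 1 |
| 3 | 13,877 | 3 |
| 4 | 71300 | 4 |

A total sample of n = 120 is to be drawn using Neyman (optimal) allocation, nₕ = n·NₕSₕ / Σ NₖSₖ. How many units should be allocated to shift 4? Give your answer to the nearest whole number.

1: NₕSₕ = 92117·3 = 276351
2: NₕSₕ = 64076·1 = 64076
3: NₕSₕ = 13877·3 = 41631
4: NₕSₕ = 71300·4 = 285200
Σ NₕSₕ = 667258.
n_4 = 120·285200/667258 = 51.291... → 51.

51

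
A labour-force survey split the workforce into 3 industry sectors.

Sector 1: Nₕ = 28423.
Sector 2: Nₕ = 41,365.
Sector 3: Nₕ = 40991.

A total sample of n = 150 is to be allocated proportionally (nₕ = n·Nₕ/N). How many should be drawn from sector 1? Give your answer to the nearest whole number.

38

Share of sector 1 = 28423/110779 = 0.25657.
Allocate 150 × 0.25657 = 38.486... → 38.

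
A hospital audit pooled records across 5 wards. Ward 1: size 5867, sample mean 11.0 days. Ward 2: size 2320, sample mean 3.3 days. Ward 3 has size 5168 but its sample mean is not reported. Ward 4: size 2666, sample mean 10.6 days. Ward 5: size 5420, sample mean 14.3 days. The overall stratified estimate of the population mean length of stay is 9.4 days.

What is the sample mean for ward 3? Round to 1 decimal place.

4.6

N = 5867 + 2320 + 5168 + 2666 + 5420 = 21441.
Overall total = μ·N = 9.4·21441 = 201545.4.
Subtract the known strata: 5867·11.0 + 2320·3.3 + 2666·10.6 + 5420·14.3 = 177958.6.
Remaining total for ward 3: 201545.4 − 177958.6 = 23586.8.
Divide by its size: 23586.8 / 5168 = 4.564... → 4.6.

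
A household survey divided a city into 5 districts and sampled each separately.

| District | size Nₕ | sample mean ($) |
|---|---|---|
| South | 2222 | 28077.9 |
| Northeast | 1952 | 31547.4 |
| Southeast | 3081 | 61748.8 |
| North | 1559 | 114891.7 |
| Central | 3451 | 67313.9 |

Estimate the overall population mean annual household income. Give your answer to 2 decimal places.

x̄_st = (Σ Nₕx̄ₕ) / (Σ Nₕ) = (2222·28077.9 + 1952·31547.4 + 3081·61748.8 + 1559·114891.7 + 3451·67313.9) / 12265
= 725634100.6 / 12265 = 59162.9923... → 59162.99.

59162.99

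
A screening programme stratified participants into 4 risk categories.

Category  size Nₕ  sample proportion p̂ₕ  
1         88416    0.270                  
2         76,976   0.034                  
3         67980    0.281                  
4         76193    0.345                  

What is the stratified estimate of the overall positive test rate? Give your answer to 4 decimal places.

Wₕ = Nₕ/N with N = 309565: 0.2856, 0.2487, 0.2196, 0.2461.
p̂_st = 0.2856·0.270 + 0.2487·0.034 + 0.2196·0.281 + 0.2461·0.345 ≈ 0.232192... → 0.2322.

0.2322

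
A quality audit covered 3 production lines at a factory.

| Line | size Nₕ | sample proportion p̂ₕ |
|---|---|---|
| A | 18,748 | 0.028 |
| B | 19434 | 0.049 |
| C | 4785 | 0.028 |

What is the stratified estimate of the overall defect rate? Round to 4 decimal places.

0.0375

N = 18748 + 19434 + 4785 = 42967.
Overall proportion = Σ (Nₕ/N)·p̂ₕ.
Σ Nₕp̂ₕ = 524.944 + 952.266 + 133.98 = 1611.19.
1611.19 / 42967 = 0.037498... → 0.0375.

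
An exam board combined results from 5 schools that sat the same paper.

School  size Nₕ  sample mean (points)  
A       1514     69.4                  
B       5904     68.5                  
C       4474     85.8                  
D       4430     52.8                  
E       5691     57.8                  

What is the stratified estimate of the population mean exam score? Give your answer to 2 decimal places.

66.15

N = 22013; weights Wₕ = Nₕ/N = (0.0688, 0.2682, 0.2032, 0.2012, 0.2585).
x̄_st = Σ Wₕ·x̄ₕ = 0.0688·69.4 + 0.2682·68.5 + 0.2032·85.8 + 0.2012·52.8 + 0.2585·57.8 ≈ 66.1522...
→ 66.15.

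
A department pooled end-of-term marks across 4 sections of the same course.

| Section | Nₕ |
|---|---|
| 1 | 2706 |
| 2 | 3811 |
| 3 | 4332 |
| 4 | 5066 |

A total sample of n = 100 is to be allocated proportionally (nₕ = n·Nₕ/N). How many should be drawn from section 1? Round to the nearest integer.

Share of section 1 = 2706/15915 = 0.17003.
Allocate 100 × 0.17003 = 17.003... → 17.

17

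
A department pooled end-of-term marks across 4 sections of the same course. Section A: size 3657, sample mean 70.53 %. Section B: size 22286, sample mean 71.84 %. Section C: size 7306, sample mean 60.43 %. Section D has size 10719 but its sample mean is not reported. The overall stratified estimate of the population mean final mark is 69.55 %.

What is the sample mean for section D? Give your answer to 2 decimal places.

N = 3657 + 22286 + 7306 + 10719 = 43968.
Overall total = μ·N = 69.55·43968 = 3057974.4.
Subtract the known strata: 3657·70.53 + 22286·71.84 + 7306·60.43 = 2300456.03.
Remaining total for section D: 3057974.4 − 2300456.03 = 757518.37.
Divide by its size: 757518.37 / 10719 = 70.6706... → 70.67.

70.67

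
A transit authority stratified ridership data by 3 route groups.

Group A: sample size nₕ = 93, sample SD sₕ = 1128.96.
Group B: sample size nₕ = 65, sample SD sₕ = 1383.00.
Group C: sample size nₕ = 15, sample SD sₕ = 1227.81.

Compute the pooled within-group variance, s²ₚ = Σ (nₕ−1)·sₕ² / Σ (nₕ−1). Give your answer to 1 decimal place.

A: (93−1)·1128.96² = 92·1274550.6816 = 117258662.7072
B: (65−1)·1383.00² = 64·1912689 = 122412096
C: (15−1)·1227.81² = 14·1507517.3961 = 21105243.5454
Numerator = 260776002.2526; denominator = Σ(nₕ−1) = 170.
s²ₚ = 260776002.2526/170 = 1533976.484... → 1533976.5.

1533976.5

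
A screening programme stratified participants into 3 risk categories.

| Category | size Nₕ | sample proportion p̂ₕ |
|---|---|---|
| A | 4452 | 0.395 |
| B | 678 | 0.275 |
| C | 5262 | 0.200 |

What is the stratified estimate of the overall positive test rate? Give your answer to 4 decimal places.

0.2884

N = 4452 + 678 + 5262 = 10392.
Overall proportion = Σ (Nₕ/N)·p̂ₕ.
Σ Nₕp̂ₕ = 1758.54 + 186.45 + 1052.4 = 2997.39.
2997.39 / 10392 = 0.288432... → 0.2884.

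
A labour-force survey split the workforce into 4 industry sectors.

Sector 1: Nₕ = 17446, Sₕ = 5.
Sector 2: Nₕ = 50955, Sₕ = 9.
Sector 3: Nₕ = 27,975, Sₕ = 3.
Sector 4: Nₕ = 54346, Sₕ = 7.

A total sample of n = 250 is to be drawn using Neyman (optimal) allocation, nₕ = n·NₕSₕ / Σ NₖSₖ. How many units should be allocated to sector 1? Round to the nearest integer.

Σ NₕSₕ = 17446·5 + 50955·9 + 27975·3 + 54346·7 = 1010172.
Share for 1: 87230/1010172 = 0.08635.
n_1 = 250 × 0.08635 = 21.588... → 22.

22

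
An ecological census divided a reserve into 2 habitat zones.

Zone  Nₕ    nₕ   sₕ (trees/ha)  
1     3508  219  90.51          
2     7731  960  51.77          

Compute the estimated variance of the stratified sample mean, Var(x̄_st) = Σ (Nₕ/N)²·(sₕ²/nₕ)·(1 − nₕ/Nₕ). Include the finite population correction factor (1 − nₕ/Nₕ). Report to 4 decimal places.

4.5737

N = 11239; Wₕ = Nₕ/N.
zone 1: (3508/11239)²·90.51²/219·(1 − 219/3508) = 3.4167809
zone 2: (7731/11239)²·51.77²/960·(1 − 960/7731) = 1.1569597
Sum = 4.5737406 → 4.5737.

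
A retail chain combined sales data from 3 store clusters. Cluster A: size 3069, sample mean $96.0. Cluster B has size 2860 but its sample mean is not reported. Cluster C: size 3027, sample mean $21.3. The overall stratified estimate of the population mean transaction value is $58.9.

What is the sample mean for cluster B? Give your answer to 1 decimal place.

58.9

Σ Nₕx̄ₕ = N·μ, so 2860·x̄_B = 8956·58.9 − (3069·96.0 + 3027·21.3).
= 527508.4 − 359099.1 = 168409.3.
x̄_B = 168409.3 / 2860 = 58.884... → 58.9.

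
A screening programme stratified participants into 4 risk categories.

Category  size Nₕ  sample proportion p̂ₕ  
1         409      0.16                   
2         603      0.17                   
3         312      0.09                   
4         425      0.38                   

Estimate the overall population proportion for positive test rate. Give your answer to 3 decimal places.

0.204

N = 409 + 603 + 312 + 425 = 1749.
Overall proportion = Σ (Nₕ/N)·p̂ₕ.
Σ Nₕp̂ₕ = 65.44 + 102.51 + 28.08 + 161.5 = 357.53.
357.53 / 1749 = 0.20442... → 0.204.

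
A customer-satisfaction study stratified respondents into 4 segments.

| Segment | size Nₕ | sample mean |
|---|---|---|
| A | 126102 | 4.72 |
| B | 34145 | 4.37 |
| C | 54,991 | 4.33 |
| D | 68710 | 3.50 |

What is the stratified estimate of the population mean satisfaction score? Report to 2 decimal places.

N = 283948; weights Wₕ = Nₕ/N = (0.4441, 0.1203, 0.1937, 0.2420).
x̄_st = Σ Wₕ·x̄ₕ = 0.4441·4.72 + 0.1203·4.37 + 0.1937·4.33 + 0.2420·3.50 ≈ 4.3072...
→ 4.31.

4.31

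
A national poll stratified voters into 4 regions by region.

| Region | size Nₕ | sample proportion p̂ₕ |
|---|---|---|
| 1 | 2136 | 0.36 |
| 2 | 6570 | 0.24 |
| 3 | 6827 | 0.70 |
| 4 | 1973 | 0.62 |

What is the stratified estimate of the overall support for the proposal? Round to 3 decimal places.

0.477

Wₕ = Nₕ/N with N = 17506: 0.1220, 0.3753, 0.3900, 0.1127.
p̂_st = 0.1220·0.36 + 0.3753·0.24 + 0.3900·0.70 + 0.1127·0.62 ≈ 0.47686... → 0.477.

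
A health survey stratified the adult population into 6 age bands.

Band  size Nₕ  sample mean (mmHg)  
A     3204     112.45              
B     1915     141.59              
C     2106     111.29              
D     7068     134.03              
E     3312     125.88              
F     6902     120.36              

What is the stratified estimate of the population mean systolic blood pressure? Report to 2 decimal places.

x̄_st = (Σ Nₕx̄ₕ) / (Σ Nₕ) = (3204·112.45 + 1915·141.59 + 2106·111.29 + 7068·134.03 + 3312·125.88 + 6902·120.36) / 24507
= 3060774.71 / 24507 = 124.8939... → 124.89.

124.89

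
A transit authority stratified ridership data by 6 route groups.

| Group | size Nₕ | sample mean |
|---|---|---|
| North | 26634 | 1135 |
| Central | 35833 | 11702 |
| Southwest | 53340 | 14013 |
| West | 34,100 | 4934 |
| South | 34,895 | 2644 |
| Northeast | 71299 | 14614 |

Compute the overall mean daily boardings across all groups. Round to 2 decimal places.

x̄_st = (Σ Nₕx̄ₕ) / (Σ Nₕ) = (26634·1135 + 35833·11702 + 53340·14013 + 34100·4934 + 34895·2644 + 71299·14614) / 256101
= 2499476142 / 256101 = 9759.7282... → 9759.73.

9759.73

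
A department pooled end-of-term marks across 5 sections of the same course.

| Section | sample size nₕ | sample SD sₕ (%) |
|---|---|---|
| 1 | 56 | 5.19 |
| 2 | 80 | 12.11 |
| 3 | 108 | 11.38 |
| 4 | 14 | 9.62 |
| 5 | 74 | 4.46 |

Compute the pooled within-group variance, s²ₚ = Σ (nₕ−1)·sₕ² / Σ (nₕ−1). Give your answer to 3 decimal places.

Degrees of freedom: 55 + 79 + 107 + 13 + 73 = 327.
Σ(nₕ−1)sₕ² = 55·26.9361 + 79·146.6521 + 107·129.5044 + 13·92.5444 + 73·19.8916 = 29579.1362.
s²ₚ = 29579.1362 / 327 = 90.45607... → 90.456.

90.456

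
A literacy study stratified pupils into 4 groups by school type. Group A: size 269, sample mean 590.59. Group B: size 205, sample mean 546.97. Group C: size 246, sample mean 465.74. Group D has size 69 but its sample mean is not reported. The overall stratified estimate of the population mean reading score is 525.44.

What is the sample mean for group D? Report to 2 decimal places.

Σ Nₕx̄ₕ = N·μ, so 69·x̄_D = 789·525.44 − (269·590.59 + 205·546.97 + 246·465.74).
= 414572.16 − 385569.6 = 29002.56.
x̄_D = 29002.56 / 69 = 420.3270... → 420.33.

420.33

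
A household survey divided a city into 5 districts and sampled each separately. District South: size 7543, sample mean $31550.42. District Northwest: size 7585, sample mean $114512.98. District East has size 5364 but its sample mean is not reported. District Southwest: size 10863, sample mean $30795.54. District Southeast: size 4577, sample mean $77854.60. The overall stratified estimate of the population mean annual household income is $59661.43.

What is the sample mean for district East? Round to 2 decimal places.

64563.06

N = 7543 + 7585 + 5364 + 10863 + 4577 = 35932.
Overall total = μ·N = 59661.43·35932 = 2143754502.76.
Subtract the known strata: 7543·31550.42 + 7585·114512.98 + 10863·30795.54 + 4577·77854.60 = 1797438226.58.
Remaining total for district East: 2143754502.76 − 1797438226.58 = 346316276.18.
Divide by its size: 346316276.18 / 5364 = 64563.0642... → 64563.06.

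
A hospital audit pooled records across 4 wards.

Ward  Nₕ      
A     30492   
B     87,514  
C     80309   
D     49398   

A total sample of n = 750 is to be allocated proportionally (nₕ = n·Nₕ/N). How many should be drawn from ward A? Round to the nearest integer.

N = 30492 + 87514 + 80309 + 49398 = 247713.
n_A = 750·30492/247713 = 92.321... → 92.

92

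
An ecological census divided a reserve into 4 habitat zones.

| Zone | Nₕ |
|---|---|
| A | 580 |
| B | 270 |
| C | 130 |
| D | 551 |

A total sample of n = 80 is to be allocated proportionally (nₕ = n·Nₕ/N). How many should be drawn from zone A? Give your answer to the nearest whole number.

30

N = 580 + 270 + 130 + 551 = 1531.
n_A = 80·580/1531 = 30.307... → 30.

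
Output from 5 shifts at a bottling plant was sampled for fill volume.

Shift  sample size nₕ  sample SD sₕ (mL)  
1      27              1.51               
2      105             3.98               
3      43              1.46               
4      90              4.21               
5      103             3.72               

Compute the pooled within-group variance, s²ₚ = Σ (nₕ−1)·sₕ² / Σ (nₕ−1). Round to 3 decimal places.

13.182

Degrees of freedom: 26 + 104 + 42 + 89 + 102 = 363.
Σ(nₕ−1)sₕ² = 26·2.2801 + 104·15.8404 + 42·2.1316 + 89·17.7241 + 102·13.8384 = 4785.1731.
s²ₚ = 4785.1731 / 363 = 13.18230... → 13.182.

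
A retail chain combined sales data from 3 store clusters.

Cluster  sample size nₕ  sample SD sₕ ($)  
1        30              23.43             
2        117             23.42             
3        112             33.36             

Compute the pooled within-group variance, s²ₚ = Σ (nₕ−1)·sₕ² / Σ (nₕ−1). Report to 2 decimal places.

1: (30−1)·23.43² = 29·548.9649 = 15919.9821
2: (117−1)·23.42² = 116·548.4964 = 63625.5824
3: (112−1)·33.36² = 111·1112.8896 = 123530.7456
Numerator = 203076.3101; denominator = Σ(nₕ−1) = 256.
s²ₚ = 203076.3101/256 = 793.2668... → 793.27.

793.27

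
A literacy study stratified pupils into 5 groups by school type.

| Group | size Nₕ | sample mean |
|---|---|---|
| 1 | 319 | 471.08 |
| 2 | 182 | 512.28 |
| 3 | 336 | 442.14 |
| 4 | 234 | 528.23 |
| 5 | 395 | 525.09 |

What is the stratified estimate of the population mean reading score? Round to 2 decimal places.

493.24

N = 1466; weights Wₕ = Nₕ/N = (0.2176, 0.1241, 0.2292, 0.1596, 0.2694).
x̄_st = Σ Wₕ·x̄ₕ = 0.2176·471.08 + 0.1241·512.28 + 0.2292·442.14 + 0.1596·528.23 + 0.2694·525.09 ≈ 493.2366...
→ 493.24.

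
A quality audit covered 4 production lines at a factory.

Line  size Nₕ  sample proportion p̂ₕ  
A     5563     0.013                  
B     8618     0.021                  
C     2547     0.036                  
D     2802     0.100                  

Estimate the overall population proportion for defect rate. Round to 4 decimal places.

0.0320

Wₕ = Nₕ/N with N = 19530: 0.2848, 0.4413, 0.1304, 0.1435.
p̂_st = 0.2848·0.013 + 0.4413·0.021 + 0.1304·0.036 + 0.1435·0.100 ≈ 0.032012... → 0.0320.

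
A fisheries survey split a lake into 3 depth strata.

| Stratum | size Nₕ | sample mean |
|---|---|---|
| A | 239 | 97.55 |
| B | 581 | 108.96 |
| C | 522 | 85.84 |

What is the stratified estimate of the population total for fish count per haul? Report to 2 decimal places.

131428.69

Population total = Σ Nₕ·x̄ₕ (each stratum's size times its mean).
239·97.55 + 581·108.96 + 522·85.84 = 23314.45 + 63305.76 + 44808.48 = 131428.69.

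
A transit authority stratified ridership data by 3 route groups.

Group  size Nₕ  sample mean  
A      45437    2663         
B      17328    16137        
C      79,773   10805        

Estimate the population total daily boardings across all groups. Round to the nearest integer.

1262567932

A: 45437·2663 = 120998731
B: 17328·16137 = 279621936
C: 79773·10805 = 861947265
τ̂ = Σ Nₕx̄ₕ = 1262567932.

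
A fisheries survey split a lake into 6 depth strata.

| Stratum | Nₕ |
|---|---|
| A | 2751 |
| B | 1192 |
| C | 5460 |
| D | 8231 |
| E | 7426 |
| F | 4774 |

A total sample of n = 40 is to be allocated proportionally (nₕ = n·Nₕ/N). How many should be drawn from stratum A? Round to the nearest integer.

4

N = 2751 + 1192 + 5460 + 8231 + 7426 + 4774 = 29834.
n_A = 40·2751/29834 = 3.688... → 4.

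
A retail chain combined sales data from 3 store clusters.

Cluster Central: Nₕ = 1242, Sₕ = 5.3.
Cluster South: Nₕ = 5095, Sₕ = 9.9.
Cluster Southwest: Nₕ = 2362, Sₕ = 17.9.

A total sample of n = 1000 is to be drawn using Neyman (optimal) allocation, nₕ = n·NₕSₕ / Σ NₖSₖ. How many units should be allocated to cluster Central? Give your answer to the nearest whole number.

66

Σ NₕSₕ = 1242·5.3 + 5095·9.9 + 2362·17.9 = 99302.9.
Share for Central: 6582.6/99302.9 = 0.06629.
n_Central = 1000 × 0.06629 = 66.288... → 66.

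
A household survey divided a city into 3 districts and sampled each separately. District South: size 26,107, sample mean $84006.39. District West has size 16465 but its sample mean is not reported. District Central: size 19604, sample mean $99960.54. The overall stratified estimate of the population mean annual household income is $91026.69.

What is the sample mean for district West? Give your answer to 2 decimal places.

Σ Nₕx̄ₕ = N·μ, so 16465·x̄_West = 62176·91026.69 − (26107·84006.39 + 19604·99960.54).
= 5659675477.44 − 4152781249.89 = 1506894227.55.
x̄_West = 1506894227.55 / 16465 = 91521.0585... → 91521.06.

91521.06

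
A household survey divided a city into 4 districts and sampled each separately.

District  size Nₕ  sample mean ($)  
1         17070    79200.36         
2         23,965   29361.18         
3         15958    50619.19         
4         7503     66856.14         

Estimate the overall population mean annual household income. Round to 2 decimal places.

52173.68

N = 64496; weights Wₕ = Nₕ/N = (0.2647, 0.3716, 0.2474, 0.1163).
x̄_st = Σ Wₕ·x̄ₕ = 0.2647·79200.36 + 0.3716·29361.18 + 0.2474·50619.19 + 0.1163·66856.14 ≈ 52173.6771...
→ 52173.68.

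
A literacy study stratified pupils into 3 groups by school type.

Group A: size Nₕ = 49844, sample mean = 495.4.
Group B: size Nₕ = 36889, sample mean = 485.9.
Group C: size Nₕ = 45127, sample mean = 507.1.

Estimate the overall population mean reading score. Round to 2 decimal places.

496.75

N = 131860; weights Wₕ = Nₕ/N = (0.3780, 0.2798, 0.3422).
x̄_st = Σ Wₕ·x̄ₕ = 0.3780·495.4 + 0.2798·485.9 + 0.3422·507.1 ≈ 496.7464...
→ 496.75.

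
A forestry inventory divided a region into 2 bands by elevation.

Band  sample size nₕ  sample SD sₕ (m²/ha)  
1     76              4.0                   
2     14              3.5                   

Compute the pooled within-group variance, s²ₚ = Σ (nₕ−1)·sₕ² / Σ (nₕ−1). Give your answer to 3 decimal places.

15.446

1: (76−1)·4.0² = 75·16 = 1200
2: (14−1)·3.5² = 13·12.25 = 159.25
Numerator = 1359.25; denominator = Σ(nₕ−1) = 88.
s²ₚ = 1359.25/88 = 15.44602... → 15.446.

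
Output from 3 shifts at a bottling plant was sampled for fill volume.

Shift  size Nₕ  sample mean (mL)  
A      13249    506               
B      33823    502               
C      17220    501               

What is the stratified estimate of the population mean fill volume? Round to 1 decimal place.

502.6

N = 13249 + 33823 + 17220 = 64292.
The stratified mean weights each stratum mean by its population share Nₕ/N.
Σ Nₕx̄ₕ = 13249·506 + 33823·502 + 17220·501 = 6703994 + 16979146 + 8627220 = 32310360.
Divide by N: 32310360 / 64292 = 502.556... → 502.6.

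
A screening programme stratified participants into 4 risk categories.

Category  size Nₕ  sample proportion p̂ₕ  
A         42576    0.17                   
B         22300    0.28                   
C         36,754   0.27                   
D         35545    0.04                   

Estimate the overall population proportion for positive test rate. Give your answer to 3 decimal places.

0.181

N = 42576 + 22300 + 36754 + 35545 = 137175.
Overall proportion = Σ (Nₕ/N)·p̂ₕ.
Σ Nₕp̂ₕ = 7237.92 + 6244 + 9923.58 + 1421.8 = 24827.3.
24827.3 / 137175 = 0.18099... → 0.181.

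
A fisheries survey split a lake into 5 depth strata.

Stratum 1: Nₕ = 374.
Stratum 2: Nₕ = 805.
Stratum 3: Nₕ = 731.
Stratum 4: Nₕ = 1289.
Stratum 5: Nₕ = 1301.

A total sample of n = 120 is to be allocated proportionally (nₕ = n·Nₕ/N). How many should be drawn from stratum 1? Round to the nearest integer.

10

Share of stratum 1 = 374/4500 = 0.08311.
Allocate 120 × 0.08311 = 9.973... → 10.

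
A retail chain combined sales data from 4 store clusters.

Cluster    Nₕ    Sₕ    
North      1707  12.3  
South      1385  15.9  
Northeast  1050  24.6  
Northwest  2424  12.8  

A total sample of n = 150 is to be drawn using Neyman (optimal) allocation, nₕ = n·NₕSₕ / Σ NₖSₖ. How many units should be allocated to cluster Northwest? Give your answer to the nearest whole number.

Σ NₕSₕ = 1707·12.3 + 1385·15.9 + 1050·24.6 + 2424·12.8 = 99874.8.
Share for Northwest: 31027.2/99874.8 = 0.31066.
n_Northwest = 150 × 0.31066 = 46.599... → 47.

47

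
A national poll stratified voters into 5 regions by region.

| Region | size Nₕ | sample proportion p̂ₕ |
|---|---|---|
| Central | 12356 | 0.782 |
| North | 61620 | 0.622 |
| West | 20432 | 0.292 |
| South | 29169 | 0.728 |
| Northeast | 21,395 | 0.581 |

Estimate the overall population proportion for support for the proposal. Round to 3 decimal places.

N = 12356 + 61620 + 20432 + 29169 + 21395 = 144972.
Overall proportion = Σ (Nₕ/N)·p̂ₕ.
Σ Nₕp̂ₕ = 9662.392 + 38327.64 + 5966.144 + 21235.032 + 12430.495 = 87621.703.
87621.703 / 144972 = 0.60440... → 0.604.

0.604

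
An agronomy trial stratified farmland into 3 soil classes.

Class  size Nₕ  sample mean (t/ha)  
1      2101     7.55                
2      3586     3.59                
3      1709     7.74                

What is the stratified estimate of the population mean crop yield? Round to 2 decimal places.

x̄_st = (Σ Nₕx̄ₕ) / (Σ Nₕ) = (2101·7.55 + 3586·3.59 + 1709·7.74) / 7396
= 41963.95 / 7396 = 5.6739... → 5.67.

5.67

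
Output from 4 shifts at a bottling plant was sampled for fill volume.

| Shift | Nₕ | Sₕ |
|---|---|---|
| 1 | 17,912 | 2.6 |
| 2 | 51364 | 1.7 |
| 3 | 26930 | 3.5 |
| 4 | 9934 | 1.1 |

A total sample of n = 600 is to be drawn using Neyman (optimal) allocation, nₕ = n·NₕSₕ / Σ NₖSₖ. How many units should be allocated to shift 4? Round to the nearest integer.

27

1: NₕSₕ = 17912·2.6 = 46571.2
2: NₕSₕ = 51364·1.7 = 87318.8
3: NₕSₕ = 26930·3.5 = 94255
4: NₕSₕ = 9934·1.1 = 10927.4
Σ NₕSₕ = 239072.4.
n_4 = 600·10927.4/239072.4 = 27.424... → 27.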